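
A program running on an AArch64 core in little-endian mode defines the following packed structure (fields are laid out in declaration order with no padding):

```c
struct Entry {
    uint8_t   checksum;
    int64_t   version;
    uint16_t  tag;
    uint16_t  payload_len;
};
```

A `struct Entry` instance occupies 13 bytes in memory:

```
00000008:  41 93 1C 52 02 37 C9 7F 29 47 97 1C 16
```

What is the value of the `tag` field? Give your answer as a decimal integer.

`tag` follows `checksum` (1 B), `version` (8 B), so it starts at offset 1 + 8 = 9 and occupies 2 bytes.
Bytes at offsets 9..10: 47 97.
Little-endian stores the least-significant byte at the lowest address.
Reassemble most-significant byte first: 97 47 → 0x9747.
0x9747 = 38727.

38727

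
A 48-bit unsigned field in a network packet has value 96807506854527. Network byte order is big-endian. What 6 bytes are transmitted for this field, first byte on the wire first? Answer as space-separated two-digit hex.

96807506854527 in hexadecimal, padded to 48 bits, is 0x580BC10EC27F.
Split into bytes (most-significant first): 58 0B C1 0E C2 7F.
In big-endian order the high byte comes first in memory.
So the memory order matches the most-significant-first order: 58 0B C1 0E C2 7F.

58 0B C1 0E C2 7F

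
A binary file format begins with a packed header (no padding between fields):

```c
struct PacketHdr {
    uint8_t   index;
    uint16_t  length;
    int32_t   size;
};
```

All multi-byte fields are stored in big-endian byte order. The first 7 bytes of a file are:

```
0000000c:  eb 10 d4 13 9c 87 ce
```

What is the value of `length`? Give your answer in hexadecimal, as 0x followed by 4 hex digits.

0x10D4

`length` follows `index` (1 byte), so it starts at byte offset 1 and occupies 2 bytes.
Bytes at offsets 1..2: 10 D4.
Big-endian: lowest address holds the most-significant byte.
The bytes are already most-significant first: 0x10D4.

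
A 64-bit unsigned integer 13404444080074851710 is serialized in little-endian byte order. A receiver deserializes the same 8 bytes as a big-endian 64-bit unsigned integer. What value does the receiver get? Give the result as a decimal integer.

9080791753558460090

13404444080074851710 in 64-bit hexadecimal is 0xBA0626DEFC73057E.
Stored little-endian, the bytes at ascending addresses are 7E 05 73 FC DE 26 06 BA.
Read back as big-endian, the last byte is least significant, giving 0x7E0573FCDE2606BA.
0x7E0573FCDE2606BA = 9080791753558460090.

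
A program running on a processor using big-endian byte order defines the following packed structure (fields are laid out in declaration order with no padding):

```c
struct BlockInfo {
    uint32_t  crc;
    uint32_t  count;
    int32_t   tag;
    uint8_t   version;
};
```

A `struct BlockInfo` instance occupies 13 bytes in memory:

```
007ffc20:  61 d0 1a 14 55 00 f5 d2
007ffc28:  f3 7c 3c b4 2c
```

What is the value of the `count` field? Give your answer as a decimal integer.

1426126290

`count` follows `crc` (4 bytes), so it starts at byte offset 4 and occupies 4 bytes.
Bytes at offsets 4..7: 55 00 F5 D2.
Big-endian: lowest address holds the most-significant byte.
The bytes are already most-significant first: 0x5500F5D2.
0x5500F5D2 = 1426126290.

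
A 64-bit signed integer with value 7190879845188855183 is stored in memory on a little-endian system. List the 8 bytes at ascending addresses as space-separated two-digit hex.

7190879845188855183 in hexadecimal, padded to 64 bits, is 0x63CB231ECAFF658F.
Split into bytes (most-significant first): 63 CB 23 1E CA FF 65 8F.
In little-endian order the low byte comes first in memory.
So at ascending addresses the bytes are 8F 65 FF CA 1E 23 CB 63.

8F 65 FF CA 1E 23 CB 63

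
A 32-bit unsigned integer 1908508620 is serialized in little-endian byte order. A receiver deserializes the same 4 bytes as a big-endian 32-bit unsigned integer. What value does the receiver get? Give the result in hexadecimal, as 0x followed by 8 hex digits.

0xCC87C171

1908508620 in 32-bit hexadecimal is 0x71C187CC.
Stored little-endian, the bytes at ascending addresses are CC 87 C1 71.
Read back as big-endian, the last byte is least significant, giving 0xCC87C171.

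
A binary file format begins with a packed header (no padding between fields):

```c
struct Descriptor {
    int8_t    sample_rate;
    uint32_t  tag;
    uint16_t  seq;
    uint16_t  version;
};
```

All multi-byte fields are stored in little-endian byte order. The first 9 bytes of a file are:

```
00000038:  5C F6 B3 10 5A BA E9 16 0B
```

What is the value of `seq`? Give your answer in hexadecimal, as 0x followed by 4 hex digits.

`seq` follows `sample_rate` (1 B), `tag` (4 B), so it starts at offset 1 + 4 = 5 and occupies 2 bytes.
Bytes at offsets 5..6: BA E9.
Little-endian stores the least-significant byte at the lowest address.
Reassemble most-significant byte first: E9 BA → 0xE9BA.

0xE9BA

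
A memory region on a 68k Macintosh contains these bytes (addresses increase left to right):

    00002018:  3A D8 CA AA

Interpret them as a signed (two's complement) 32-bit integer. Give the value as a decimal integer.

Big-endian stores the most-significant byte at the lowest address.
The bytes are already most-significant first: 0x3AD8CAAA.
0x3AD8CAAA = 987286186.

987286186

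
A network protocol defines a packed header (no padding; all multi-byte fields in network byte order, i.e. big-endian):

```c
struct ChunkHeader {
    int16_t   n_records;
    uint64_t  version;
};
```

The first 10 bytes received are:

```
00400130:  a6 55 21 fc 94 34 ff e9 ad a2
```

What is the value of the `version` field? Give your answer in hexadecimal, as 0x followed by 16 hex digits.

0x21FC9434FFE9ADA2

`version` follows `n_records` (2 bytes), so it starts at byte offset 2 and occupies 8 bytes.
Bytes at offsets 2..9: 21 FC 94 34 FF E9 AD A2.
Big-endian: lowest address holds the most-significant byte.
The bytes are already most-significant first: 0x21FC9434FFE9ADA2.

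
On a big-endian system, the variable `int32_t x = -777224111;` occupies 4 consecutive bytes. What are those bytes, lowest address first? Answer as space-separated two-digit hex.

D1 AC 80 51

Two's complement of -777224111 in 32 bits: 777224111 = 0x2E537FAF; invert → 0xD1AC8050; add 1 → 0xD1AC8051.
Split into bytes (most-significant first): D1 AC 80 51.
Big-endian stores the most-significant byte at the lowest address.
So the memory order matches the most-significant-first order: D1 AC 80 51.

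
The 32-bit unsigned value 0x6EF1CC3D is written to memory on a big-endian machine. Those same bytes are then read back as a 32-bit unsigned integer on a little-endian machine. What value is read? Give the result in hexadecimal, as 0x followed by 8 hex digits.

0x3DCCF16E

Stored big-endian, the bytes at ascending addresses are 6E F1 CC 3D.
Read back as little-endian, the first byte is least significant, giving 0x3DCCF16E.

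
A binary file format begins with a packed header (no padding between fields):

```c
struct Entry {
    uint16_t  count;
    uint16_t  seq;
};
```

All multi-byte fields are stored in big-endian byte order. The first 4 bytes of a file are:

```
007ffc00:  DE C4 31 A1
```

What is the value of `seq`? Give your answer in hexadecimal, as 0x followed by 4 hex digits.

0x31A1

`seq` follows `count` (2 bytes), so it starts at byte offset 2 and occupies 2 bytes.
Bytes at offsets 2..3: 31 A1.
Big-endian stores the most-significant byte at the lowest address.
The bytes are already most-significant first: 0x31A1.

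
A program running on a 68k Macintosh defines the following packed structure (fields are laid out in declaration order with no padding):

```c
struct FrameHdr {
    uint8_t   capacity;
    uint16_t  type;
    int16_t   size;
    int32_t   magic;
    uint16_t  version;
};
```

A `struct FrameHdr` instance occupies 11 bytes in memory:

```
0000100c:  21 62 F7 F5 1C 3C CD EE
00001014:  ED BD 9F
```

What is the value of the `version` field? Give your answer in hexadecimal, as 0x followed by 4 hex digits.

0xBD9F

`version` follows `capacity` (1 B), `type` (2 B), `size` (2 B), `magic` (4 B), so it starts at offset 1 + 2 + 2 + 4 = 9 and occupies 2 bytes.
Bytes at offsets 9..10: BD 9F.
Big-endian: lowest address holds the most-significant byte.
The bytes are already most-significant first: 0xBD9F.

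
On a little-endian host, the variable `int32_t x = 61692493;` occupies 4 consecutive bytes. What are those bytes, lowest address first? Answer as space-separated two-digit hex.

61692493 in hexadecimal, padded to 32 bits, is 0x03AD5A4D.
Split into bytes (most-significant first): 03 AD 5A 4D.
Little-endian stores the least-significant byte at the lowest address.
So at ascending addresses the bytes are 4D 5A AD 03.

4D 5A AD 03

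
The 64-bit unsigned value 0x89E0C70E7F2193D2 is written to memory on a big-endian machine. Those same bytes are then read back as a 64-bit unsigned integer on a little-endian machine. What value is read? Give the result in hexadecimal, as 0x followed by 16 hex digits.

Stored big-endian, the bytes at ascending addresses are 89 E0 C7 0E 7F 21 93 D2.
Read back as little-endian, the first byte is least significant, giving 0xD293217F0EC7E089.

0xD293217F0EC7E089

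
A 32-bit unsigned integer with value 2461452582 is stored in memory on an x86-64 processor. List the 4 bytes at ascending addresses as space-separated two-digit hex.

2461452582 in hexadecimal, padded to 32 bits, is 0x92B6C926.
Split into bytes (most-significant first): 92 B6 C9 26.
In little-endian order the low byte comes first in memory.
So at ascending addresses the bytes are 26 C9 B6 92.

26 C9 B6 92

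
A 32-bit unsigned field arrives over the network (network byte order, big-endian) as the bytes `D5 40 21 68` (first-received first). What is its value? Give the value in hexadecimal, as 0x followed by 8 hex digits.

0xD5402168

In big-endian order the high byte comes first in memory.
The bytes are already most-significant first: 0xD5402168.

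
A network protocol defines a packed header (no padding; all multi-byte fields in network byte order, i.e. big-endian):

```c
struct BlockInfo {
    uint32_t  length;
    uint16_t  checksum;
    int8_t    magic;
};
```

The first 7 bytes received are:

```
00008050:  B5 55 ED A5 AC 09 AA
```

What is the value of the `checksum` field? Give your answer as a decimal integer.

44041

`checksum` follows `length` (4 bytes), so it starts at byte offset 4 and occupies 2 bytes.
Bytes at offsets 4..5: AC 09.
Big-endian: lowest address holds the most-significant byte.
The bytes are already most-significant first: 0xAC09.
0xAC09 = 44041.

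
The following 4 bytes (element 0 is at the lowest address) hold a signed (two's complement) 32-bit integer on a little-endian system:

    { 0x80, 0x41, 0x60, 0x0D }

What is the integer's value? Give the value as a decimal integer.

Little-endian stores the least-significant byte at the lowest address.
Reassemble most-significant byte first: 0D 60 41 80 → 0x0D604180.
0x0D604180 = 224412032.

224412032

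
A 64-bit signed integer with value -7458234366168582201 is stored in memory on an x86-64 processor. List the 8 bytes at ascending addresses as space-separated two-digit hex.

C7 37 E9 00 5C 07 7F 98

Two's complement of -7458234366168582201 in 64 bits: 7458234366168582201 = 0x6780F8A3FF16C839; invert → 0x987F075C00E937C6; add 1 → 0x987F075C00E937C7.
Split into bytes (most-significant first): 98 7F 07 5C 00 E9 37 C7.
Little-endian: lowest address holds the least-significant byte.
So at ascending addresses the bytes are C7 37 E9 00 5C 07 7F 98.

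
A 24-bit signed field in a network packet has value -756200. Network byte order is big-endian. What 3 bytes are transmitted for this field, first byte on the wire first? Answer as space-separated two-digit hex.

Two's complement of -756200 in 24 bits: 756200 = 0x0B89E8; invert → 0xF47617; add 1 → 0xF47618.
Split into bytes (most-significant first): F4 76 18.
Big-endian: lowest address holds the most-significant byte.
So the memory order matches the most-significant-first order: F4 76 18.

F4 76 18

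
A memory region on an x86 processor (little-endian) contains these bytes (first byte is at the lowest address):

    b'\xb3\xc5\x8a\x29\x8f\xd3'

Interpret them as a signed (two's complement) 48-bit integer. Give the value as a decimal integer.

Little-endian stores the least-significant byte at the lowest address.
Reassemble most-significant byte first: D3 8F 29 8A C5 B3 → 0xD38F298AC5B3.
Top bit is set, so as a signed 48-bit value this is 0xD38F298AC5B3 − 2^48 = -48863145966157.

-48863145966157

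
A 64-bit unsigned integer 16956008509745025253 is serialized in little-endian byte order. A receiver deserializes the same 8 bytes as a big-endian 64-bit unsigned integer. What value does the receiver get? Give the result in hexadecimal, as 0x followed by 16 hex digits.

0xE550DA1FE7D74FEB

16956008509745025253 in 64-bit hexadecimal is 0xEB4FD7E71FDA50E5.
Stored little-endian, the bytes at ascending addresses are E5 50 DA 1F E7 D7 4F EB.
Read back as big-endian, the last byte is least significant, giving 0xE550DA1FE7D74FEB.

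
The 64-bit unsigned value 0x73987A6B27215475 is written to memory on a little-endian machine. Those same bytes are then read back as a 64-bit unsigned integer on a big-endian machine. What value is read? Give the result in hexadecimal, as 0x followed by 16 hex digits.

0x755421276B7A9873

Stored little-endian, the bytes at ascending addresses are 75 54 21 27 6B 7A 98 73.
Read back as big-endian, the last byte is least significant, giving 0x755421276B7A9873.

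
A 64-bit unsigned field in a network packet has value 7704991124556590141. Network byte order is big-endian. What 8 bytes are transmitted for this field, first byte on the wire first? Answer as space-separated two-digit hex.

7704991124556590141 in hexadecimal, padded to 64 bits, is 0x6AEDA09AE0BBAC3D.
Split into bytes (most-significant first): 6A ED A0 9A E0 BB AC 3D.
In big-endian order the high byte comes first in memory.
So the memory order matches the most-significant-first order: 6A ED A0 9A E0 BB AC 3D.

6A ED A0 9A E0 BB AC 3D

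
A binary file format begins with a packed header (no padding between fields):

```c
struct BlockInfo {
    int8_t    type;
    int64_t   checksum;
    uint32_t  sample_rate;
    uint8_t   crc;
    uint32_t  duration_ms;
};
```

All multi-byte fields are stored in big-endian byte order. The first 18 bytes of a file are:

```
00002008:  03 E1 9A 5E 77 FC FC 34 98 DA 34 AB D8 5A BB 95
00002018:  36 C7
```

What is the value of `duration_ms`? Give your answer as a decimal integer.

`duration_ms` follows `type` (1 B), `checksum` (8 B), `sample_rate` (4 B), `crc` (1 B), so it starts at offset 1 + 8 + 4 + 1 = 14 and occupies 4 bytes.
Bytes at offsets 14..17: BB 95 36 C7.
In big-endian order the high byte comes first in memory.
The bytes are already most-significant first: 0xBB9536C7.
0xBB9536C7 = 3147118279.

3147118279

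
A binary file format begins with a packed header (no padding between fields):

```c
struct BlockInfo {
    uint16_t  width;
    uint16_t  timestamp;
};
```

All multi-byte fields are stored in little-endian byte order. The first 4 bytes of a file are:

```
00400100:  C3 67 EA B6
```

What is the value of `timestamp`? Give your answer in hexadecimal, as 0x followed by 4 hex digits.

`timestamp` follows `width` (2 bytes), so it starts at byte offset 2 and occupies 2 bytes.
Bytes at offsets 2..3: EA B6.
In little-endian order the low byte comes first in memory.
Reassemble most-significant byte first: B6 EA → 0xB6EA.

0xB6EA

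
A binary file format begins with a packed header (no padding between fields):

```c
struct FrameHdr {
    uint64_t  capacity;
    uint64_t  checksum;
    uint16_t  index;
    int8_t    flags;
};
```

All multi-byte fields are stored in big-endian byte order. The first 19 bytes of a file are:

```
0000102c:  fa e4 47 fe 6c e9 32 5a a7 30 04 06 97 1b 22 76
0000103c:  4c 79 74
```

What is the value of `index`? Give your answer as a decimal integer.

`index` follows `capacity` (8 B), `checksum` (8 B), so it starts at offset 8 + 8 = 16 and occupies 2 bytes.
Bytes at offsets 16..17: 4C 79.
Big-endian stores the most-significant byte at the lowest address.
The bytes are already most-significant first: 0x4C79.
0x4C79 = 19577.

19577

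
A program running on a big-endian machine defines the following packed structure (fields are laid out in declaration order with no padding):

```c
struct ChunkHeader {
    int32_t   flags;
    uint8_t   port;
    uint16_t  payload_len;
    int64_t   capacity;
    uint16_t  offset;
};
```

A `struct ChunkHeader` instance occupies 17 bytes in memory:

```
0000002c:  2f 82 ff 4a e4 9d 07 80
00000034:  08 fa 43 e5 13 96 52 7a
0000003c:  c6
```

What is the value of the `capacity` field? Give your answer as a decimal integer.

-9220845067528071598

`capacity` follows `flags` (4 B), `port` (1 B), `payload_len` (2 B), so it starts at offset 4 + 1 + 2 = 7 and occupies 8 bytes.
Bytes at offsets 7..14: 80 08 FA 43 E5 13 96 52.
In big-endian order the high byte comes first in memory.
The bytes are already most-significant first: 0x8008FA43E5139652.
Top bit is set, so as a signed 64-bit value this is 0x8008FA43E5139652 − 2^64 = -9220845067528071598.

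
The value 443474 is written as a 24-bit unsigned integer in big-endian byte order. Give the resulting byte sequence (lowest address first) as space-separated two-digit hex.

06 C4 52

443474 in hexadecimal, padded to 24 bits, is 0x06C452.
Split into bytes (most-significant first): 06 C4 52.
Big-endian stores the most-significant byte at the lowest address.
So the memory order matches the most-significant-first order: 06 C4 52.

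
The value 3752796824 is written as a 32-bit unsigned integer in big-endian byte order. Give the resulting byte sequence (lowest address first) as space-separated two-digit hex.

DF AF 22 98

3752796824 in hexadecimal, padded to 32 bits, is 0xDFAF2298.
Split into bytes (most-significant first): DF AF 22 98.
In big-endian order the high byte comes first in memory.
So the memory order matches the most-significant-first order: DF AF 22 98.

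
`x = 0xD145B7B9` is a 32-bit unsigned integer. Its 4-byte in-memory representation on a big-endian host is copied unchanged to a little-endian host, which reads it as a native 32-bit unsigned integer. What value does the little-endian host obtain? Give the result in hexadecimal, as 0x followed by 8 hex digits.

0xB9B745D1

Stored big-endian, the bytes at ascending addresses are D1 45 B7 B9.
Read back as little-endian, the first byte is least significant, giving 0xB9B745D1.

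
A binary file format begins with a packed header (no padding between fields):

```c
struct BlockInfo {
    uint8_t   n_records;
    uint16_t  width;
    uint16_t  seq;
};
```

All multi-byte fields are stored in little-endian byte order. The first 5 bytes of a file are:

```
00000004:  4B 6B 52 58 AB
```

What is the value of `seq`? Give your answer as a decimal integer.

43864

`seq` follows `n_records` (1 B), `width` (2 B), so it starts at offset 1 + 2 = 3 and occupies 2 bytes.
Bytes at offsets 3..4: 58 AB.
In little-endian order the low byte comes first in memory.
Reassemble most-significant byte first: AB 58 → 0xAB58.
0xAB58 = 43864.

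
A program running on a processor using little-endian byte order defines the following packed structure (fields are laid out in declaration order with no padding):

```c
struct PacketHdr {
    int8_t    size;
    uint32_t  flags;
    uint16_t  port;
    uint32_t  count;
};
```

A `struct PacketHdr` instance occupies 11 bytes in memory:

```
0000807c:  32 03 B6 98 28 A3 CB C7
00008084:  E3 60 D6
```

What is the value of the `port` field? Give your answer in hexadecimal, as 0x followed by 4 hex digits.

`port` follows `size` (1 B), `flags` (4 B), so it starts at offset 1 + 4 = 5 and occupies 2 bytes.
Bytes at offsets 5..6: A3 CB.
Little-endian stores the least-significant byte at the lowest address.
Reassemble most-significant byte first: CB A3 → 0xCBA3.

0xCBA3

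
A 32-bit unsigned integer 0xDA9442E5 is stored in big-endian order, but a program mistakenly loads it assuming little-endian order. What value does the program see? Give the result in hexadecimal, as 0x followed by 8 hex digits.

Stored big-endian, the bytes at ascending addresses are DA 94 42 E5.
Read back as little-endian, the first byte is least significant, giving 0xE54294DA.

0xE54294DA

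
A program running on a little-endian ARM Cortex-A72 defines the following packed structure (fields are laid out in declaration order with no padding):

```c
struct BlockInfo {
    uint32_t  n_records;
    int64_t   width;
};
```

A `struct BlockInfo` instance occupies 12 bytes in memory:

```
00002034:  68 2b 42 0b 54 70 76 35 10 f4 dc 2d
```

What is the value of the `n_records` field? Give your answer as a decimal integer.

`n_records` is the first field, at byte offset 0, occupying 4 bytes.
Bytes at offsets 0..3: 68 2B 42 0B.
Little-endian stores the least-significant byte at the lowest address.
Reassemble most-significant byte first: 0B 42 2B 68 → 0x0B422B68.
0x0B422B68 = 188885864.

188885864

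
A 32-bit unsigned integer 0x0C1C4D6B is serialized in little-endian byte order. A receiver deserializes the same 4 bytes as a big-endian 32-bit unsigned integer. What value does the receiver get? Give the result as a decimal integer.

1800215564

Stored little-endian, the bytes at ascending addresses are 6B 4D 1C 0C.
Read back as big-endian, the last byte is least significant, giving 0x6B4D1C0C.
0x6B4D1C0C = 1800215564.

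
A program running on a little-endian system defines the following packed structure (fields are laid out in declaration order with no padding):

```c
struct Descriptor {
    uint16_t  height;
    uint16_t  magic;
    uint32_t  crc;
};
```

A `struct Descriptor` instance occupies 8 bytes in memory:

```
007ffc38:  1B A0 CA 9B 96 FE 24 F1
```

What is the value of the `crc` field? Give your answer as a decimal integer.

4045733526

`crc` follows `height` (2 B), `magic` (2 B), so it starts at offset 2 + 2 = 4 and occupies 4 bytes.
Bytes at offsets 4..7: 96 FE 24 F1.
In little-endian order the low byte comes first in memory.
Reassemble most-significant byte first: F1 24 FE 96 → 0xF124FE96.
0xF124FE96 = 4045733526.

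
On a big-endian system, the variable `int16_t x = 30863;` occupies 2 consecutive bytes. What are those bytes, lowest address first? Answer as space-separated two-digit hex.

78 8F

30863 in hexadecimal, padded to 16 bits, is 0x788F.
Split into bytes (most-significant first): 78 8F.
Big-endian: lowest address holds the most-significant byte.
So the memory order matches the most-significant-first order: 78 8F.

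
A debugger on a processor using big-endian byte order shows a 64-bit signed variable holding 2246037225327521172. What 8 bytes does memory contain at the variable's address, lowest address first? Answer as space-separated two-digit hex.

1F 2B 86 F4 D7 F3 6D 94

2246037225327521172 in hexadecimal, padded to 64 bits, is 0x1F2B86F4D7F36D94.
Split into bytes (most-significant first): 1F 2B 86 F4 D7 F3 6D 94.
In big-endian order the high byte comes first in memory.
So the memory order matches the most-significant-first order: 1F 2B 86 F4 D7 F3 6D 94.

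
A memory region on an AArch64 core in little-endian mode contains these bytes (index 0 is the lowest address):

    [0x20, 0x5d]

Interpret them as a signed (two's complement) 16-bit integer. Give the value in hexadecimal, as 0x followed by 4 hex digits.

0x5D20

In little-endian order the low byte comes first in memory.
Reassemble most-significant byte first: 5D 20 → 0x5D20.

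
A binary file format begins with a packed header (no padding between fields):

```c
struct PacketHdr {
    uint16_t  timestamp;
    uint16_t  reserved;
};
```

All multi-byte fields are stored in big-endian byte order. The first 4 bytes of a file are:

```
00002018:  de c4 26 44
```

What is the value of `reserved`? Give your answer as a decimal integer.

`reserved` follows `timestamp` (2 bytes), so it starts at byte offset 2 and occupies 2 bytes.
Bytes at offsets 2..3: 26 44.
In big-endian order the high byte comes first in memory.
The bytes are already most-significant first: 0x2644.
0x2644 = 9796.

9796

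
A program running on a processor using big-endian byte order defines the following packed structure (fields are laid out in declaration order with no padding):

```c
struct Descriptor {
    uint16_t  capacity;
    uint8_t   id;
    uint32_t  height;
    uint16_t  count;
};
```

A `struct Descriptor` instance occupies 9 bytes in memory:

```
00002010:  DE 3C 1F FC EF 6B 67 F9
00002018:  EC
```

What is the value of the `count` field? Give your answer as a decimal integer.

63980

`count` follows `capacity` (2 B), `id` (1 B), `height` (4 B), so it starts at offset 2 + 1 + 4 = 7 and occupies 2 bytes.
Bytes at offsets 7..8: F9 EC.
In big-endian order the high byte comes first in memory.
The bytes are already most-significant first: 0xF9EC.
0xF9EC = 63980.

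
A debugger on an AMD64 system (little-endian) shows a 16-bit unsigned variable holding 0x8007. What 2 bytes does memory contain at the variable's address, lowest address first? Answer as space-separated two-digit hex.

07 80

Split into bytes (most-significant first): 80 07.
In little-endian order the low byte comes first in memory.
So at ascending addresses the bytes are 07 80.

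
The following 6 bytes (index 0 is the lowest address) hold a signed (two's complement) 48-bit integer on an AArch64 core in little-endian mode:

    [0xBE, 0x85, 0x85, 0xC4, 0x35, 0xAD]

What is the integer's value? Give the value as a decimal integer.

Little-endian: lowest address holds the least-significant byte.
Reassemble most-significant byte first: AD 35 C4 85 85 BE → 0xAD35C48585BE.
Top bit is set, so as a signed 48-bit value this is 0xAD35C48585BE − 2^48 = -91028534753858.

-91028534753858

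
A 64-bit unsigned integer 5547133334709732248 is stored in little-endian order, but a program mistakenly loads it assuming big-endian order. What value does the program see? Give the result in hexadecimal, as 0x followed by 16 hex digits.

0x98031AC16060FB4C

5547133334709732248 in 64-bit hexadecimal is 0x4CFB6060C11A0398.
Stored little-endian, the bytes at ascending addresses are 98 03 1A C1 60 60 FB 4C.
Read back as big-endian, the last byte is least significant, giving 0x98031AC16060FB4C.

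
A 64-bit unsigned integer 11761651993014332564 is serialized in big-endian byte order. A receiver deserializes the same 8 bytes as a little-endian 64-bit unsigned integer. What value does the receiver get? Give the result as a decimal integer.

11761651993014332564 in 64-bit hexadecimal is 0xA339C82BF7626C94.
Stored big-endian, the bytes at ascending addresses are A3 39 C8 2B F7 62 6C 94.
Read back as little-endian, the first byte is least significant, giving 0x946C62F72BC839A3.
0x946C62F72BC839A3 = 10695032028829071779.

10695032028829071779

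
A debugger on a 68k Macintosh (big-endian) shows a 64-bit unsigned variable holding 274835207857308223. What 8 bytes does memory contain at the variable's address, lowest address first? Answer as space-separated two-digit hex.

274835207857308223 in hexadecimal, padded to 64 bits, is 0x03D0692A581B023F.
Split into bytes (most-significant first): 03 D0 69 2A 58 1B 02 3F.
Big-endian stores the most-significant byte at the lowest address.
So the memory order matches the most-significant-first order: 03 D0 69 2A 58 1B 02 3F.

03 D0 69 2A 58 1B 02 3F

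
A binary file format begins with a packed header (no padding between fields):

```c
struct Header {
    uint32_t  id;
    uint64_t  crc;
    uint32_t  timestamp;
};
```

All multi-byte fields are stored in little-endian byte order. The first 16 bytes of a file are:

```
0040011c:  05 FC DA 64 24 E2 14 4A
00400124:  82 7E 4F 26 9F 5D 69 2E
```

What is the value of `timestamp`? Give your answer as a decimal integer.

778657183

`timestamp` follows `id` (4 B), `crc` (8 B), so it starts at offset 4 + 8 = 12 and occupies 4 bytes.
Bytes at offsets 12..15: 9F 5D 69 2E.
Little-endian: lowest address holds the least-significant byte.
Reassemble most-significant byte first: 2E 69 5D 9F → 0x2E695D9F.
0x2E695D9F = 778657183.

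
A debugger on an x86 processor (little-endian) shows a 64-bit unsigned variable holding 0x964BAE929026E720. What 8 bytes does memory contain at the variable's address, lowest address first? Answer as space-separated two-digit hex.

Split into bytes (most-significant first): 96 4B AE 92 90 26 E7 20.
In little-endian order the low byte comes first in memory.
So at ascending addresses the bytes are 20 E7 26 90 92 AE 4B 96.

20 E7 26 90 92 AE 4B 96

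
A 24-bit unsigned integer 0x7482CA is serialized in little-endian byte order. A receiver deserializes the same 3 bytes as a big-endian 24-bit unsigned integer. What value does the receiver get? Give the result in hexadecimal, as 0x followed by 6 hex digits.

Stored little-endian, the bytes at ascending addresses are CA 82 74.
Read back as big-endian, the last byte is least significant, giving 0xCA8274.

0xCA8274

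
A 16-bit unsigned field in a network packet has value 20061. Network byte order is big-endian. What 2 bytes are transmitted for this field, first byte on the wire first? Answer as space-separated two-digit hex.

4E 5D

20061 in hexadecimal, padded to 16 bits, is 0x4E5D.
Split into bytes (most-significant first): 4E 5D.
Big-endian stores the most-significant byte at the lowest address.
So the memory order matches the most-significant-first order: 4E 5D.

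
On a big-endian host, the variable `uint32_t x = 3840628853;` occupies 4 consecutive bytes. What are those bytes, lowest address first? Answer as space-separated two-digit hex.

E4 EB 58 75

3840628853 in hexadecimal, padded to 32 bits, is 0xE4EB5875.
Split into bytes (most-significant first): E4 EB 58 75.
Big-endian: lowest address holds the most-significant byte.
So the memory order matches the most-significant-first order: E4 EB 58 75.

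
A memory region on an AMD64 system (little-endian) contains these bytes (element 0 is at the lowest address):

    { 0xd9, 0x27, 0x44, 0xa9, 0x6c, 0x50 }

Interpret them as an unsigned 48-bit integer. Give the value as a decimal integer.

Little-endian stores the least-significant byte at the lowest address.
Reassemble most-significant byte first: 50 6C A9 44 27 D9 → 0x506CA94427D9.
0x506CA94427D9 = 88427626506201.

88427626506201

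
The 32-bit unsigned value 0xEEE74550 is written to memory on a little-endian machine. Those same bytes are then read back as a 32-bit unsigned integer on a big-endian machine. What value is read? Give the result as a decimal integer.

Stored little-endian, the bytes at ascending addresses are 50 45 E7 EE.
Read back as big-endian, the last byte is least significant, giving 0x5045E7EE.
0x5045E7EE = 1346758638.

1346758638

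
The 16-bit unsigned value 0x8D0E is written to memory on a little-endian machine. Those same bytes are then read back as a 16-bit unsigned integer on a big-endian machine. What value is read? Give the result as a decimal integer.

Stored little-endian, the bytes at ascending addresses are 0E 8D.
Read back as big-endian, the last byte is least significant, giving 0x0E8D.
0x0E8D = 3725.

3725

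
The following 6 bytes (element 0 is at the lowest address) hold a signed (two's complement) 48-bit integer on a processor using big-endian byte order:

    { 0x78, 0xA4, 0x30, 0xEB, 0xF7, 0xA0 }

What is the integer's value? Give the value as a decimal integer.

132646590740384

Big-endian: lowest address holds the most-significant byte.
The bytes are already most-significant first: 0x78A430EBF7A0.
0x78A430EBF7A0 = 132646590740384.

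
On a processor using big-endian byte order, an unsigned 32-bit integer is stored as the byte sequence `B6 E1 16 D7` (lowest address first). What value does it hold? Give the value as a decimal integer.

3068204759

Big-endian: lowest address holds the most-significant byte.
The bytes are already most-significant first: 0xB6E116D7.
0xB6E116D7 = 3068204759.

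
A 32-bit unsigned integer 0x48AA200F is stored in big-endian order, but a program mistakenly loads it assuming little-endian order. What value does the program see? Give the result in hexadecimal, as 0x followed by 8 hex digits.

0x0F20AA48

Stored big-endian, the bytes at ascending addresses are 48 AA 20 0F.
Read back as little-endian, the first byte is least significant, giving 0x0F20AA48.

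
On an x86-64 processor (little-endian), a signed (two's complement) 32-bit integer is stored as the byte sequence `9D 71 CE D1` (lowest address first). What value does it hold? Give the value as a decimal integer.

-774999651

In little-endian order the low byte comes first in memory.
Reassemble most-significant byte first: D1 CE 71 9D → 0xD1CE719D.
Top bit is set, so as a signed 32-bit value this is 0xD1CE719D − 2^32 = -774999651.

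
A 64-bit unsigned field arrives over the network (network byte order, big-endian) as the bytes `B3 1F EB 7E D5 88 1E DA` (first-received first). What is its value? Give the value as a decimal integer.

Big-endian: lowest address holds the most-significant byte.
The bytes are already most-significant first: 0xB31FEB7ED5881EDA.
0xB31FEB7ED5881EDA = 12907293987048005338.

12907293987048005338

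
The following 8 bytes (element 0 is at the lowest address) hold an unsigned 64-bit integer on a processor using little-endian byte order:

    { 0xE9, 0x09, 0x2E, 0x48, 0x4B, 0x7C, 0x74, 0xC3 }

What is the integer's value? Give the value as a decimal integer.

Little-endian stores the least-significant byte at the lowest address.
Reassemble most-significant byte first: C3 74 7C 4B 48 2E 09 E9 → 0xC3747C4B482E09E9.
0xC3747C4B482E09E9 = 14084018597469751785.

14084018597469751785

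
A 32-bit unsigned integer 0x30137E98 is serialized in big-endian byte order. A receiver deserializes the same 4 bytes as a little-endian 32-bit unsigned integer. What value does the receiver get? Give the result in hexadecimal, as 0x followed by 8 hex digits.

Stored big-endian, the bytes at ascending addresses are 30 13 7E 98.
Read back as little-endian, the first byte is least significant, giving 0x987E1330.

0x987E1330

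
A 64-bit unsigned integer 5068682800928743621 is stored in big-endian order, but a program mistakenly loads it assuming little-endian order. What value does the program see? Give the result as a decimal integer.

14222505080033400646

5068682800928743621 in 64-bit hexadecimal is 0x46579427047D60C5.
Stored big-endian, the bytes at ascending addresses are 46 57 94 27 04 7D 60 C5.
Read back as little-endian, the first byte is least significant, giving 0xC5607D0427945746.
0xC5607D0427945746 = 14222505080033400646.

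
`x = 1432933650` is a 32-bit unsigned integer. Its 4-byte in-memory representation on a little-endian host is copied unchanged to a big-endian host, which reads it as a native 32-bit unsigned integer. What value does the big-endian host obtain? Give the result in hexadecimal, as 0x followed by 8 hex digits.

0x12D56855

1432933650 in 32-bit hexadecimal is 0x5568D512.
Stored little-endian, the bytes at ascending addresses are 12 D5 68 55.
Read back as big-endian, the last byte is least significant, giving 0x12D56855.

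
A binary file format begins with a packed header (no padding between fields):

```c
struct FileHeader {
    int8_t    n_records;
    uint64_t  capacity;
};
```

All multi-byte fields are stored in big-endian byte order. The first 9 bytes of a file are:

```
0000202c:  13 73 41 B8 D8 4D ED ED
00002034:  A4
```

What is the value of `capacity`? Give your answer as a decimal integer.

`capacity` follows `n_records` (1 byte), so it starts at byte offset 1 and occupies 8 bytes.
Bytes at offsets 1..8: 73 41 B8 D8 4D ED ED A4.
In big-endian order the high byte comes first in memory.
The bytes are already most-significant first: 0x7341B8D84DEDEDA4.
0x7341B8D84DEDEDA4 = 8305122427007790500.

8305122427007790500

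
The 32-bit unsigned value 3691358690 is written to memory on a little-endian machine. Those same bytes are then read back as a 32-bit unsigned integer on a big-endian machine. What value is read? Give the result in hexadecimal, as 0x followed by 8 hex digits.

3691358690 in 32-bit hexadecimal is 0xDC05A9E2.
Stored little-endian, the bytes at ascending addresses are E2 A9 05 DC.
Read back as big-endian, the last byte is least significant, giving 0xE2A905DC.

0xE2A905DC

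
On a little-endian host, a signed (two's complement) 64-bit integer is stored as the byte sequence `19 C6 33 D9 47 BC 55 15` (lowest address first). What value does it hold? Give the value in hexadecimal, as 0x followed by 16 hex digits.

In little-endian order the low byte comes first in memory.
Reassemble most-significant byte first: 15 55 BC 47 D9 33 C6 19 → 0x1555BC47D933C619.

0x1555BC47D933C619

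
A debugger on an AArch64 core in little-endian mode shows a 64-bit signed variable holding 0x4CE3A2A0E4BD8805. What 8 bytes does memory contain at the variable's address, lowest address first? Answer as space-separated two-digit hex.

Split into bytes (most-significant first): 4C E3 A2 A0 E4 BD 88 05.
Little-endian: lowest address holds the least-significant byte.
So at ascending addresses the bytes are 05 88 BD E4 A0 A2 E3 4C.

05 88 BD E4 A0 A2 E3 4C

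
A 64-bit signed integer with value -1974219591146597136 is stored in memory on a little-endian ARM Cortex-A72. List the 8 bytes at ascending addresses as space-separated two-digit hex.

F0 14 17 E1 BD 29 9A E4

Two's complement of -1974219591146597136 in 64 bits: 1974219591146597136 = 0x1B65D6421EE8EB10; invert → 0xE49A29BDE11714EF; add 1 → 0xE49A29BDE11714F0.
Split into bytes (most-significant first): E4 9A 29 BD E1 17 14 F0.
Little-endian stores the least-significant byte at the lowest address.
So at ascending addresses the bytes are F0 14 17 E1 BD 29 9A E4.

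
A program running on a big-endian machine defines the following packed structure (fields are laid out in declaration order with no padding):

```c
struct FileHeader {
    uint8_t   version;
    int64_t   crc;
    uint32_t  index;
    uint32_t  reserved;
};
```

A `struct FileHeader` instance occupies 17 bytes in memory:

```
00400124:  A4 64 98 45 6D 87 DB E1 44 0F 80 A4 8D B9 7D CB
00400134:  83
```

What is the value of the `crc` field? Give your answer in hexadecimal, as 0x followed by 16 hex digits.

`crc` follows `version` (1 byte), so it starts at byte offset 1 and occupies 8 bytes.
Bytes at offsets 1..8: 64 98 45 6D 87 DB E1 44.
In big-endian order the high byte comes first in memory.
The bytes are already most-significant first: 0x6498456D87DBE144.

0x6498456D87DBE144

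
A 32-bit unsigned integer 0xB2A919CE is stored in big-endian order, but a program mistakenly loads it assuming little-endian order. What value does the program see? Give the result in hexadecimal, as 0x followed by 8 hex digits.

0xCE19A9B2

Stored big-endian, the bytes at ascending addresses are B2 A9 19 CE.
Read back as little-endian, the first byte is least significant, giving 0xCE19A9B2.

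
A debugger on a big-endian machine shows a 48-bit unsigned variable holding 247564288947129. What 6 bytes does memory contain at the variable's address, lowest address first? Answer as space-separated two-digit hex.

247564288947129 in hexadecimal, padded to 48 bits, is 0xE1288D8073B9.
Split into bytes (most-significant first): E1 28 8D 80 73 B9.
Big-endian stores the most-significant byte at the lowest address.
So the memory order matches the most-significant-first order: E1 28 8D 80 73 B9.

E1 28 8D 80 73 B9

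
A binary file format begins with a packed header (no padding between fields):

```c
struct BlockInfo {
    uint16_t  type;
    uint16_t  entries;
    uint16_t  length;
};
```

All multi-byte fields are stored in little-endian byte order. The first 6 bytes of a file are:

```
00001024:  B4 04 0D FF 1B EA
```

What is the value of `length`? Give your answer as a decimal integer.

59931

`length` follows `type` (2 B), `entries` (2 B), so it starts at offset 2 + 2 = 4 and occupies 2 bytes.
Bytes at offsets 4..5: 1B EA.
Little-endian: lowest address holds the least-significant byte.
Reassemble most-significant byte first: EA 1B → 0xEA1B.
0xEA1B = 59931.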